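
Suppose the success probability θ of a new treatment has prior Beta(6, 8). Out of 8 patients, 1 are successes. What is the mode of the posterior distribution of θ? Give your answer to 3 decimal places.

Prior: Beta(6, 8).
Data: 1 success in 8 trials. The binomial likelihood contributes θ(1−θ)^7, so the posterior is Beta(6+1, 8+7) = Beta(7, 15).
For Beta(a, b) with a, b > 1 the mode is (a−1)/(a+b−2) = 6/20 ≈ 0.300.

θ̂_MAP = 0.300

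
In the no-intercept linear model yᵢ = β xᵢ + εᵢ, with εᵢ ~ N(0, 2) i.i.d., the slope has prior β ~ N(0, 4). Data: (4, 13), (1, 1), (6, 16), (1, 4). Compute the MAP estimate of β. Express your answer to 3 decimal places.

log p(β | y) = −Σ(yᵢ − βxᵢ)²/(2·2) − β²/(2·4) + const.
Setting the derivative to zero: Σxᵢ(yᵢ − βxᵢ)/2 − β/4 = 0, so β = Σxᵢyᵢ / (Σxᵢ² + σ²/τ²).
Σxᵢyᵢ = 4·13 + 1·1 + 6·16 + 1·4 = 153; Σxᵢ² = 54; σ²/τ² = 0.5.
β̂_MAP = 153 / (54 + 0.5) = 153/54.5 ≈ 2.807.

β̂_MAP = 2.807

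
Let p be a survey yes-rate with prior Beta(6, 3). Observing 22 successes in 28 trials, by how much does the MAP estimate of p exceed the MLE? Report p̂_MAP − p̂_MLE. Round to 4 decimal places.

Posterior is Beta(28, 9); MAP = (28−1)/(37−2) = 27/35 ≈ 0.77143.
MLE ignores the prior: p̂_MLE = k/n = 22/28 ≈ 0.78571.
Difference = 27/35 − 22/28 = -1/70 ≈ -0.0143.

MAP − MLE = -0.0143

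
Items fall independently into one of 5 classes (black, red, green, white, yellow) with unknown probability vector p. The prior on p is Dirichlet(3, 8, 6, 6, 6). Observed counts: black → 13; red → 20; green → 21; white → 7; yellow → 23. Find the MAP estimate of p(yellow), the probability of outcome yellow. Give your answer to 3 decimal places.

The posterior is Dirichlet(αᵢ + nᵢ) = Dirichlet(16, 28, 27, 13, 29).
For a Dirichlet(a₁,…,a_K) with all aᵢ > 1, the mode has j-th component (aⱼ − 1)/(Σaᵢ − K).
Here Σaᵢ = 113 and K = 5, so p(yellow) = (29 − 1)/(113 − 5) = 28/108 ≈ 0.259.

MAP estimate of p(yellow) = 0.259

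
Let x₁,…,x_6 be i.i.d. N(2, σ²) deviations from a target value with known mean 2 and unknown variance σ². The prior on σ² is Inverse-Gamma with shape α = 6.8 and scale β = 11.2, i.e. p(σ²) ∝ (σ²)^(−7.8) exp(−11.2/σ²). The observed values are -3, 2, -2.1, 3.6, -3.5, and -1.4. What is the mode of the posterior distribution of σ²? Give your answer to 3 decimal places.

Sum of squared deviations about the known mean: SS = (-3−2)² + (2−2)² + (-2.1−2)² + (3.6−2)² + (-3.5−2)² + (-1.4−2)² = 86.18.
The Normal likelihood contributes (σ²)^(−n/2) exp(−SS/(2σ²)), so the posterior is Inverse-Gamma(α + n/2, β + SS/2) = Inverse-Gamma(9.8, 54.29).
The mode of Inverse-Gamma(a, b) is b/(a+1) = 54.29/10.8 ≈ 5.027.

σ̂²_MAP = 5.027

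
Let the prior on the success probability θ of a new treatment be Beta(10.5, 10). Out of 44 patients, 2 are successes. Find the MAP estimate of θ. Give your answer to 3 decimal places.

Prior: Beta(10.5, 10).
Data: 2 successes in 44 trials. The binomial likelihood contributes θ^2(1−θ)^42, so the posterior is Beta(10.5+2, 10+42) = Beta(12.5, 52).
For Beta(a, b) with a, b > 1 the mode is (a−1)/(a+b−2) = 11.5/62.5 ≈ 0.184.

θ̂_MAP = 0.184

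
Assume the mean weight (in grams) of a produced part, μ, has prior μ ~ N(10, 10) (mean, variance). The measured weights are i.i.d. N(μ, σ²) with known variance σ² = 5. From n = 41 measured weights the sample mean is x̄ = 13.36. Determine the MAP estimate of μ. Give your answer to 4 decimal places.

n = 41, x̄ = 13.36.
For a Normal prior and Normal likelihood with known variance, the posterior is Normal; its mode equals its mean, the precision-weighted average.
Prior precision 1/σ₀² = 1/10 = 0.1; data precision n/σ² = 41/5 = 8.2.
μ̂ = (0.1·10 + 8.2·13.36) / (0.1 + 8.2) = 110.552/8.3 = 27638/2075 ≈ 13.3195.

μ̂_MAP = 13.3195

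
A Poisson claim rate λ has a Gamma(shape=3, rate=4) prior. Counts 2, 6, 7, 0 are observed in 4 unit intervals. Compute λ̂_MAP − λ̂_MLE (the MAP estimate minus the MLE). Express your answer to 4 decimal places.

MAP − MLE = -1.6250

Σxᵢ = 15. Posterior is Gamma(18, 8); MAP = (18−1)/8 = 17/8 ≈ 2.12500.
MLE = x̄ = 15/4 ≈ 3.75000.
Difference = 17/8 − 15/4 = -13/8 ≈ -1.6250.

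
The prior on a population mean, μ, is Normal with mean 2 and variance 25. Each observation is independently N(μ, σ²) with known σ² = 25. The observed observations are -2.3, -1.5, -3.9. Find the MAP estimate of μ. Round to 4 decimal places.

n = 3; x̄ = ((-2.3) + (-1.5) + (-3.9))/3 = -7.7/3 = -77/30 ≈ -2.5667.
For a Normal prior and Normal likelihood with known variance, the posterior is Normal; its mode equals its mean, the precision-weighted average.
Prior precision 1/σ₀² = 1/25 = 0.04; data precision n/σ² = 3/25 = 0.12.
μ̂ = (0.04·2 + 0.12·(-77/30)) / (0.04 + 0.12) = (-0.228)/0.16 = -1.4250.

μ̂_MAP = -1.4250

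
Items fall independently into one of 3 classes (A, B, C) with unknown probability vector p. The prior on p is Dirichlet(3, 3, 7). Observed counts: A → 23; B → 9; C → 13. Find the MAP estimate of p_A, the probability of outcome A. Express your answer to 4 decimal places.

The posterior is Dirichlet(αᵢ + nᵢ) = Dirichlet(26, 12, 20).
For a Dirichlet(a₁,…,a_K) with all aᵢ > 1, the mode has j-th component (aⱼ − 1)/(Σaᵢ − K).
Here Σaᵢ = 58 and K = 3, so p_A = (26 − 1)/(58 − 3) = 25/55 ≈ 0.4545.

MAP estimate of p_A = 0.4545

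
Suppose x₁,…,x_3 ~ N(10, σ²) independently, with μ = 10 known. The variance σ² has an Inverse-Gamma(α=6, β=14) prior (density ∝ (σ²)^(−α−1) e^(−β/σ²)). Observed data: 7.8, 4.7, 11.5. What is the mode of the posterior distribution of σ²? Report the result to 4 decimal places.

σ̂²_MAP = 3.7165

Sum of squared deviations about the known mean: SS = (7.8−10)² + (4.7−10)² + (11.5−10)² = 35.18.
The Normal likelihood contributes (σ²)^(−n/2) exp(−SS/(2σ²)), so the posterior is Inverse-Gamma(α + n/2, β + SS/2) = Inverse-Gamma(7.5, 31.59).
The mode of Inverse-Gamma(a, b) is b/(a+1) = 31.59/8.5 ≈ 3.7165.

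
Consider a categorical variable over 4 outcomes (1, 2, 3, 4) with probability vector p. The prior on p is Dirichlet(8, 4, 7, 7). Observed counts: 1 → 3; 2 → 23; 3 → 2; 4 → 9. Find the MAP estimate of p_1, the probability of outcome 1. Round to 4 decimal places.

MAP estimate: 0.1695

The posterior is Dirichlet(αᵢ + nᵢ) = Dirichlet(11, 27, 9, 16).
For a Dirichlet(a₁,…,a_K) with all aᵢ > 1, the mode has j-th component (aⱼ − 1)/(Σaᵢ − K).
Here Σaᵢ = 63 and K = 4, so p_1 = (11 − 1)/(63 − 4) = 10/59 ≈ 0.1695.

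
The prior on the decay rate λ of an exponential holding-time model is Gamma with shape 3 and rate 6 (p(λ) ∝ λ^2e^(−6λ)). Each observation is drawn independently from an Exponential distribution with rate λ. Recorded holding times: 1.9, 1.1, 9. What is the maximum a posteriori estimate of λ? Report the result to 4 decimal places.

The Exponential(rate=λ) likelihood is ∝ λ^n e^(−λΣtᵢ). Here n = 3 and Σtᵢ = 1.9 + 1.1 + 9 = 12.
Posterior ∝ λ^2e^(−6λ) · λ^3e^(−12λ) = λ^5e^(−18λ), i.e. Gamma(6, 18).
Mode = (a−1)/b = 5/18 ≈ 0.2778.

λ̂_MAP = 0.2778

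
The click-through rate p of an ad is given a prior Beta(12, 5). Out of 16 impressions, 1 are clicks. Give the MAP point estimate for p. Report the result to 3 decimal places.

Prior: Beta(12, 5).
Data: 1 success in 16 trials. The binomial likelihood contributes p(1−p)^15, so the posterior is Beta(12+1, 5+15) = Beta(13, 20).
For Beta(a, b) with a, b > 1 the mode is (a−1)/(a+b−2) = 12/31 ≈ 0.387.

p̂_MAP = 0.387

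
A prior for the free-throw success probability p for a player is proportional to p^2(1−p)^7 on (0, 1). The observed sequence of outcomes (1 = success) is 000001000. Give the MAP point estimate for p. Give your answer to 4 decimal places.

p̂_MAP = 0.1667

The prior density ∝ p^2(1−p)^7 is the kernel of Beta(3, 8).
Data: 1 success in 9 trials (from the sequence). The binomial likelihood contributes p(1−p)^8, so the posterior is Beta(3+1, 8+8) = Beta(4, 16).
For Beta(a, b) with a, b > 1 the mode is (a−1)/(a+b−2) = 3/18 ≈ 0.1667.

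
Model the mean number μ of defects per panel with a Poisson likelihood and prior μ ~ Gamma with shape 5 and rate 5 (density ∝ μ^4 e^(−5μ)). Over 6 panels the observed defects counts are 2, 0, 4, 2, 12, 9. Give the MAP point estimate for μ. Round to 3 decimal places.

Σxᵢ = 2+0+4+2+12+9 = 29, with n = 6.
Posterior ∝ μ^4e^(−5μ) · μ^29e^(−6μ) = μ^33e^(−11μ), i.e. Gamma(shape=34, rate=11).
The mode of a Gamma(a, b) with a ≥ 1 (shape–rate) is (a−1)/b = 33/11 ≈ 3.000.

μ̂_MAP = 3.000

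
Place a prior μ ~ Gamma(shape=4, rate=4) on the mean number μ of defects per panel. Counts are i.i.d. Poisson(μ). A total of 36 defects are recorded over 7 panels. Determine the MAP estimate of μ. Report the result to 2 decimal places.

Σxᵢ = 36, n = 7.
Posterior ∝ μ^3e^(−4μ) · μ^36e^(−7μ) = μ^39e^(−11μ), i.e. Gamma(shape=40, rate=11).
The mode of a Gamma(a, b) with a ≥ 1 (shape–rate) is (a−1)/b = 39/11 ≈ 3.55.

μ̂_MAP = 3.55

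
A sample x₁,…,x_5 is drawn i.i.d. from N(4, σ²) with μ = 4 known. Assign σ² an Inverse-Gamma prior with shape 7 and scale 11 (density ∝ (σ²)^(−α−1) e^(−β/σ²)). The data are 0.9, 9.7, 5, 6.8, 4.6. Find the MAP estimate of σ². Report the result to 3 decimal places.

σ̂²_MAP = 3.490

Sum of squared deviations about the known mean: SS = (0.9−4)² + (9.7−4)² + (5−4)² + (6.8−4)² + (4.6−4)² = 51.3.
The Normal likelihood contributes (σ²)^(−n/2) exp(−SS/(2σ²)), so the posterior is Inverse-Gamma(α + n/2, β + SS/2) = Inverse-Gamma(9.5, 36.65).
The mode of Inverse-Gamma(a, b) is b/(a+1) = 36.65/10.5 ≈ 3.490.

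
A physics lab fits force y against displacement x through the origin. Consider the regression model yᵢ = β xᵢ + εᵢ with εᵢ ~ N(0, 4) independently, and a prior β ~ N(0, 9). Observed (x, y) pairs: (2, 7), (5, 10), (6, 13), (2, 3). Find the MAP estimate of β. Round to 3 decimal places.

log p(β | y) = −Σ(yᵢ − βxᵢ)²/(2·4) − β²/(2·9) + const.
Setting the derivative to zero: Σxᵢ(yᵢ − βxᵢ)/4 − β/9 = 0, so β = Σxᵢyᵢ / (Σxᵢ² + σ²/τ²).
Σxᵢyᵢ = 2·7 + 5·10 + 6·13 + 2·3 = 148; Σxᵢ² = 69; σ²/τ² = 4/9.
β̂_MAP = 148 / (69 + 4/9) = 148/(625/9) = 1332/625 ≈ 2.131.

β̂_MAP = 2.131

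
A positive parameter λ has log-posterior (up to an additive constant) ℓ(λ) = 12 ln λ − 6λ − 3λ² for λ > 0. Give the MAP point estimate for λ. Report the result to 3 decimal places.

ℓ'(λ) = 12/λ − 6 − 6λ. Setting this to zero and multiplying by λ: 6λ² + 6λ − 12 = 0.
λ = (−6 + √(6² + 4·6·12)) / (2·6) = (−6 + √324) / 12 = (−6 + 18)/12 = 1.
ℓ''(λ) = −12/λ² − 6 < 0, confirming a maximum.

λ̂_MAP = 1.000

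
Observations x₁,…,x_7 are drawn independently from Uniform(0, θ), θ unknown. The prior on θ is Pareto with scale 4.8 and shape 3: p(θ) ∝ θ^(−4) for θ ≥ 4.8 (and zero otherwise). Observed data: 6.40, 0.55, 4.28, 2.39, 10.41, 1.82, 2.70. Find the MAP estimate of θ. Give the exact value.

The Uniform(0, θ) likelihood is θ^(−n) for θ ≥ max(xᵢ), zero otherwise. Here max(xᵢ) = 10.41.
Posterior ∝ θ^(−4) · θ^(−7) = θ^(−11) on θ ≥ max(4.8, 10.41) = 10.41.
This density is strictly decreasing in θ, so the posterior mode lies at the lower boundary of the support.

θ̂_MAP = 10.41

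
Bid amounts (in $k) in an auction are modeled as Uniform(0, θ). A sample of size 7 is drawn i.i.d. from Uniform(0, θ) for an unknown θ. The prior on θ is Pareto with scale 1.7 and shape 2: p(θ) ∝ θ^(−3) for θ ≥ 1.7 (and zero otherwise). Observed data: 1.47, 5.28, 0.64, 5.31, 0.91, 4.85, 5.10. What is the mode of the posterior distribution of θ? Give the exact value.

The Uniform(0, θ) likelihood is θ^(−n) for θ ≥ max(xᵢ), zero otherwise. Here max(xᵢ) = 5.31.
Posterior ∝ θ^(−3) · θ^(−7) = θ^(−10) on θ ≥ max(1.7, 5.31) = 5.31.
This density is strictly decreasing in θ, so the posterior mode lies at the lower boundary of the support.

θ̂_MAP = 5.31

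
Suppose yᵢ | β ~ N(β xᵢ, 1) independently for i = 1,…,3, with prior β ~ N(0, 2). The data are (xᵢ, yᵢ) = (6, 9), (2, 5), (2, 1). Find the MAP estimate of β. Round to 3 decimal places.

log p(β | y) = −Σ(yᵢ − βxᵢ)²/(2·1) − β²/(2·2) + const.
Setting the derivative to zero: Σxᵢ(yᵢ − βxᵢ)/1 − β/2 = 0, so β = Σxᵢyᵢ / (Σxᵢ² + σ²/τ²).
Σxᵢyᵢ = 6·9 + 2·5 + 2·1 = 66; Σxᵢ² = 44; σ²/τ² = 0.5.
β̂_MAP = 66 / (44 + 0.5) = 66/44.5 ≈ 1.483.

β̂_MAP = 1.483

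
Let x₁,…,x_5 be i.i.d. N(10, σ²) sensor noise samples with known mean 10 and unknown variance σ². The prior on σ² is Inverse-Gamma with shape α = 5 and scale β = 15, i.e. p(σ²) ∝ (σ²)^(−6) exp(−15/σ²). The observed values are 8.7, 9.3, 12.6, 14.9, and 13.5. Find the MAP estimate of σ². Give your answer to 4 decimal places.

Sum of squared deviations about the known mean: SS = (8.7−10)² + (9.3−10)² + (12.6−10)² + (14.9−10)² + (13.5−10)² = 45.2.
The Normal likelihood contributes (σ²)^(−n/2) exp(−SS/(2σ²)), so the posterior is Inverse-Gamma(α + n/2, β + SS/2) = Inverse-Gamma(7.5, 37.6).
The mode of Inverse-Gamma(a, b) is b/(a+1) = 37.6/8.5 ≈ 4.4235.

σ̂²_MAP = 4.4235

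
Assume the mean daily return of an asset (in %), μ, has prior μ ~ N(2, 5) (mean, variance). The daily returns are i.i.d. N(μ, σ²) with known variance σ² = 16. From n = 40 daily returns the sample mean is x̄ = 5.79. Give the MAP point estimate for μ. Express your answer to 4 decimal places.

n = 40, x̄ = 5.79.
For a Normal prior and Normal likelihood with known variance, the posterior is Normal; its mode equals its mean, the precision-weighted average.
Prior precision 1/σ₀² = 1/5 = 0.2; data precision n/σ² = 40/16 = 2.5.
μ̂ = (0.2·2 + 2.5·5.79) / (0.2 + 2.5) = 14.875/2.7 = 595/108 ≈ 5.5093.

μ̂_MAP = 5.5093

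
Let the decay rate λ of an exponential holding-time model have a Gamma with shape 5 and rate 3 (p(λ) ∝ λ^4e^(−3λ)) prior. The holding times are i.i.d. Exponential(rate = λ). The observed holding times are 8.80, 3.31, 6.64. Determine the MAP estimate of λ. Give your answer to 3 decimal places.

λ̂_MAP = 0.322

The Exponential(rate=λ) likelihood is ∝ λ^n e^(−λΣtᵢ). Here n = 3 and Σtᵢ = 8.80 + 3.31 + 6.64 = 18.75.
Posterior ∝ λ^4e^(−3λ) · λ^3e^(−18.75λ) = λ^7e^(−21.75λ), i.e. Gamma(8, 21.75).
Mode = (a−1)/b = 7/21.75 ≈ 0.322.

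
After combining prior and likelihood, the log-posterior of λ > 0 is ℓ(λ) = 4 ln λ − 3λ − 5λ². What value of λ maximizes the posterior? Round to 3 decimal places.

ℓ'(λ) = 4/λ − 3 − 10λ. Setting this to zero and multiplying by λ: 10λ² + 3λ − 4 = 0.
λ = (−3 + √(3² + 4·10·4)) / (2·10) = (−3 + √169) / 20 = (−3 + 13)/20 = 1/2.
ℓ''(λ) = −4/λ² − 10 < 0, confirming a maximum.

λ̂_MAP = 0.500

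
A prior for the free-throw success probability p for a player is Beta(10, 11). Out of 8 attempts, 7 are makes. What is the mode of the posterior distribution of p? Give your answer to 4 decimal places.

p̂_MAP = 0.5926

Prior: Beta(10, 11).
Data: 7 successes in 8 trials. The binomial likelihood contributes p^7(1−p)^1, so the posterior is Beta(10+7, 11+1) = Beta(17, 12).
For Beta(a, b) with a, b > 1 the mode is (a−1)/(a+b−2) = 16/27 ≈ 0.5926.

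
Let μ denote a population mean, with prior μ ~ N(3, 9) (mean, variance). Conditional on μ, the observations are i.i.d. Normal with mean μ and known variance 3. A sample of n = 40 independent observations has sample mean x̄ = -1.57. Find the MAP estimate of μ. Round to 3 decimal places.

μ̂_MAP = -1.532

n = 40, x̄ = -1.57.
For a Normal prior and Normal likelihood with known variance, the posterior is Normal; its mode equals its mean, the precision-weighted average.
Prior precision 1/σ₀² = 1/9; data precision n/σ² = 40/3.
μ̂ = ((1/9)·3 + (40/3)·(-1.57)) / (1/9 + 40/3) = (-20.6)/(121/9) = -927/605 ≈ -1.532.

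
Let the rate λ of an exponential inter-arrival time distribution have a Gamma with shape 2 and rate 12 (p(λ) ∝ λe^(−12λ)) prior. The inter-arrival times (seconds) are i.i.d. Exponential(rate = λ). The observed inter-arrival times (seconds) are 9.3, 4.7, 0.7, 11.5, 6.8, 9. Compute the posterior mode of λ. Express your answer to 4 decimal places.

λ̂_MAP = 0.1296

The Exponential(rate=λ) likelihood is ∝ λ^n e^(−λΣtᵢ). Here n = 6 and Σtᵢ = 9.3 + 4.7 + 0.7 + 11.5 + 6.8 + 9 = 42.
Posterior ∝ λe^(−12λ) · λ^6e^(−42λ) = λ^7e^(−54λ), i.e. Gamma(8, 54).
Mode = (a−1)/b = 7/54 ≈ 0.1296.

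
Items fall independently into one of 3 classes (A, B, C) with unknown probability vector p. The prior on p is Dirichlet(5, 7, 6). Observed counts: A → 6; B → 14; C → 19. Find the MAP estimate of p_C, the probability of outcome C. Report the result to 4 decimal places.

MAP estimate of p_C = 0.4444

The posterior is Dirichlet(αᵢ + nᵢ) = Dirichlet(11, 21, 25).
For a Dirichlet(a₁,…,a_K) with all aᵢ > 1, the mode has j-th component (aⱼ − 1)/(Σaᵢ − K).
Here Σaᵢ = 57 and K = 3, so p_C = (25 − 1)/(57 − 3) = 24/54 ≈ 0.4444.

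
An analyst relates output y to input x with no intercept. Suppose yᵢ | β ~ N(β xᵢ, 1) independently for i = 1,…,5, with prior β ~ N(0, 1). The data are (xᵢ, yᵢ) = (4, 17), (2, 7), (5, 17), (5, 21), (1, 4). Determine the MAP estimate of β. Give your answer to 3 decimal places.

log p(β | y) = −Σ(yᵢ − βxᵢ)²/(2·1) − β²/(2·1) + const.
Setting the derivative to zero: Σxᵢ(yᵢ − βxᵢ)/1 − β/1 = 0, so β = Σxᵢyᵢ / (Σxᵢ² + σ²/τ²).
Σxᵢyᵢ = 4·17 + 2·7 + 5·17 + 5·21 + 1·4 = 276; Σxᵢ² = 71; σ²/τ² = 1.
β̂_MAP = 276 / (71 + 1) = 276/72 ≈ 3.833.

β̂_MAP = 3.833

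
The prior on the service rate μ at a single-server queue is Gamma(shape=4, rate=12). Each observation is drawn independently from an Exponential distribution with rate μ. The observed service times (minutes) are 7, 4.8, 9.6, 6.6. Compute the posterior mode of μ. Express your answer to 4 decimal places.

μ̂_MAP = 0.1750

The Exponential(rate=μ) likelihood is ∝ μ^n e^(−μΣtᵢ). Here n = 4 and Σtᵢ = 7 + 4.8 + 9.6 + 6.6 = 28.
Posterior ∝ μ^3e^(−12μ) · μ^4e^(−28μ) = μ^7e^(−40μ), i.e. Gamma(8, 40).
Mode = (a−1)/b = 7/40 ≈ 0.1750.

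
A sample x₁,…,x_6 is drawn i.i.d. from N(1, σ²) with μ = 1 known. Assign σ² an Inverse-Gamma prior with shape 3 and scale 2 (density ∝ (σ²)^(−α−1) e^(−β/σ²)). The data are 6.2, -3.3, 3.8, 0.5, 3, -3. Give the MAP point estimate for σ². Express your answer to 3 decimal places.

Sum of squared deviations about the known mean: SS = (6.2−1)² + (-3.3−1)² + (3.8−1)² + (0.5−1)² + (3−1)² + (-3−1)² = 73.62.
The Normal likelihood contributes (σ²)^(−n/2) exp(−SS/(2σ²)), so the posterior is Inverse-Gamma(α + n/2, β + SS/2) = Inverse-Gamma(6, 38.81).
The mode of Inverse-Gamma(a, b) is b/(a+1) = 38.81/7 ≈ 5.544.

σ̂²_MAP = 5.544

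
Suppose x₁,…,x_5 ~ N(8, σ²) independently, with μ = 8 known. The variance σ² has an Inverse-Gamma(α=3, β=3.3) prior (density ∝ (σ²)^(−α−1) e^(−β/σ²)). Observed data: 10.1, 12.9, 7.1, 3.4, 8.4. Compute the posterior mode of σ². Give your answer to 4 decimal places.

σ̂²_MAP = 4.3962

Sum of squared deviations about the known mean: SS = (10.1−8)² + (12.9−8)² + (7.1−8)² + (3.4−8)² + (8.4−8)² = 50.55.
The Normal likelihood contributes (σ²)^(−n/2) exp(−SS/(2σ²)), so the posterior is Inverse-Gamma(α + n/2, β + SS/2) = Inverse-Gamma(5.5, 28.575).
The mode of Inverse-Gamma(a, b) is b/(a+1) = 28.575/6.5 ≈ 4.3962.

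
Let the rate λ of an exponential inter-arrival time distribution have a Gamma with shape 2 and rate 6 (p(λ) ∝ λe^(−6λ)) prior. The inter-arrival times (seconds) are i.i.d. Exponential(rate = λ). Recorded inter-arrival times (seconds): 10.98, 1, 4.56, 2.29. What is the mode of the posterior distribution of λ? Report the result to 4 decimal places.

The Exponential(rate=λ) likelihood is ∝ λ^n e^(−λΣtᵢ). Here n = 4 and Σtᵢ = 10.98 + 1 + 4.56 + 2.29 = 18.83.
Posterior ∝ λe^(−6λ) · λ^4e^(−18.83λ) = λ^5e^(−24.83λ), i.e. Gamma(6, 24.83).
Mode = (a−1)/b = 5/24.83 ≈ 0.2014.

λ̂_MAP = 0.2014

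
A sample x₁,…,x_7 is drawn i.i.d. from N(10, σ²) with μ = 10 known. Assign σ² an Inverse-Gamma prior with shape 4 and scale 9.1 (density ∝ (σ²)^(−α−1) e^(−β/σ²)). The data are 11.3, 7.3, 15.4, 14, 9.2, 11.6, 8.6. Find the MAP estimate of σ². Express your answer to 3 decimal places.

σ̂²_MAP = 4.559

Sum of squared deviations about the known mean: SS = (11.3−10)² + (7.3−10)² + (15.4−10)² + (14−10)² + (9.2−10)² + (11.6−10)² + (8.6−10)² = 59.3.
The Normal likelihood contributes (σ²)^(−n/2) exp(−SS/(2σ²)), so the posterior is Inverse-Gamma(α + n/2, β + SS/2) = Inverse-Gamma(7.5, 38.75).
The mode of Inverse-Gamma(a, b) is b/(a+1) = 38.75/8.5 ≈ 4.559.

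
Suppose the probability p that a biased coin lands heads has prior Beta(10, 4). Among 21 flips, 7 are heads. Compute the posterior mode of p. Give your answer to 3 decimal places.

Prior: Beta(10, 4).
Data: 7 successes in 21 trials. The binomial likelihood contributes p^7(1−p)^14, so the posterior is Beta(10+7, 4+14) = Beta(17, 18).
For Beta(a, b) with a, b > 1 the mode is (a−1)/(a+b−2) = 16/33 ≈ 0.485.

p̂_MAP = 0.485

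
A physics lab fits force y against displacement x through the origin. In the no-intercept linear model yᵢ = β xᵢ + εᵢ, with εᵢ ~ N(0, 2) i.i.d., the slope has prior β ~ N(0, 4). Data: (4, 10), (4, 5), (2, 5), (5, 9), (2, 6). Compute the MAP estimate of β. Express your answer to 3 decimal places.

log p(β | y) = −Σ(yᵢ − βxᵢ)²/(2·2) − β²/(2·4) + const.
Setting the derivative to zero: Σxᵢ(yᵢ − βxᵢ)/2 − β/4 = 0, so β = Σxᵢyᵢ / (Σxᵢ² + σ²/τ²).
Σxᵢyᵢ = 4·10 + 4·5 + 2·5 + 5·9 + 2·6 = 127; Σxᵢ² = 65; σ²/τ² = 0.5.
β̂_MAP = 127 / (65 + 0.5) = 127/65.5 ≈ 1.939.

β̂_MAP = 1.939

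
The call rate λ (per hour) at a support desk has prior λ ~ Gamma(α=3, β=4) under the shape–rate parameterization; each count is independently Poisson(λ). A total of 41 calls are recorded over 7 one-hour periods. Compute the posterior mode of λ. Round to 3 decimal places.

λ̂_MAP = 3.909

Σxᵢ = 41, n = 7.
Posterior ∝ λ^2e^(−4λ) · λ^41e^(−7λ) = λ^43e^(−11λ), i.e. Gamma(shape=44, rate=11).
The mode of a Gamma(a, b) with a ≥ 1 (shape–rate) is (a−1)/b = 43/11 ≈ 3.909.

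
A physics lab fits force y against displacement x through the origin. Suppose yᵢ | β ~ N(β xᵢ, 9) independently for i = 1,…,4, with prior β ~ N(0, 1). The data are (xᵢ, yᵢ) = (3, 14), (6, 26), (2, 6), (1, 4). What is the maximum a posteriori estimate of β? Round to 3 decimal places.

β̂_MAP = 3.627

log p(β | y) = −Σ(yᵢ − βxᵢ)²/(2·9) − β²/(2·1) + const.
Setting the derivative to zero: Σxᵢ(yᵢ − βxᵢ)/9 − β/1 = 0, so β = Σxᵢyᵢ / (Σxᵢ² + σ²/τ²).
Σxᵢyᵢ = 3·14 + 6·26 + 2·6 + 1·4 = 214; Σxᵢ² = 50; σ²/τ² = 9.
β̂_MAP = 214 / (50 + 9) = 214/59 ≈ 3.627.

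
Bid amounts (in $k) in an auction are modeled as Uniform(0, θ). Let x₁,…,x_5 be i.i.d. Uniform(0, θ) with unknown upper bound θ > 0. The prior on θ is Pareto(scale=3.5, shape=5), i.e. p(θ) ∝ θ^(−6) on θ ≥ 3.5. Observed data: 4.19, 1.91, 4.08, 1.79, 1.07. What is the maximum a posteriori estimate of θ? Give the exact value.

The Uniform(0, θ) likelihood is θ^(−n) for θ ≥ max(xᵢ), zero otherwise. Here max(xᵢ) = 4.19.
Posterior ∝ θ^(−6) · θ^(−5) = θ^(−11) on θ ≥ max(3.5, 4.19) = 4.19.
This density is strictly decreasing in θ, so the posterior mode lies at the lower boundary of the support.

θ̂_MAP = 4.19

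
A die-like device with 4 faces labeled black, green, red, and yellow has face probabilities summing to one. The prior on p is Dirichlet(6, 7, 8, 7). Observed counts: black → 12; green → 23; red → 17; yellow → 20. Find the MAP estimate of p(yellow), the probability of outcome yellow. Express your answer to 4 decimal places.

MAP estimate of p(yellow) = 0.2708

The posterior is Dirichlet(αᵢ + nᵢ) = Dirichlet(18, 30, 25, 27).
For a Dirichlet(a₁,…,a_K) with all aᵢ > 1, the mode has j-th component (aⱼ − 1)/(Σaᵢ − K).
Here Σaᵢ = 100 and K = 4, so p(yellow) = (27 − 1)/(100 − 4) = 26/96 ≈ 0.2708.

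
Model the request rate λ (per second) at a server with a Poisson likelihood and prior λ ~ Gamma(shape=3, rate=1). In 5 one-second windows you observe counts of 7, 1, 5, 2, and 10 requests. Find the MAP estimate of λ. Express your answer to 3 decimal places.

Σxᵢ = 7+1+5+2+10 = 25, with n = 5.
Posterior ∝ λ^2e^(−1λ) · λ^25e^(−5λ) = λ^27e^(−6λ), i.e. Gamma(shape=28, rate=6).
The mode of a Gamma(a, b) with a ≥ 1 (shape–rate) is (a−1)/b = 27/6 ≈ 4.500.

λ̂_MAP = 4.500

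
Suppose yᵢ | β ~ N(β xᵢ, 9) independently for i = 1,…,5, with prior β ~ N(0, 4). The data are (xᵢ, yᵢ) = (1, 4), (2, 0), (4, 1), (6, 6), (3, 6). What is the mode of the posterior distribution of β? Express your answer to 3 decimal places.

log p(β | y) = −Σ(yᵢ − βxᵢ)²/(2·9) − β²/(2·4) + const.
Setting the derivative to zero: Σxᵢ(yᵢ − βxᵢ)/9 − β/4 = 0, so β = Σxᵢyᵢ / (Σxᵢ² + σ²/τ²).
Σxᵢyᵢ = 1·4 + 2·0 + 4·1 + 6·6 + 3·6 = 62; Σxᵢ² = 66; σ²/τ² = 2.25.
β̂_MAP = 62 / (66 + 2.25) = 62/68.25 ≈ 0.908.

β̂_MAP = 0.908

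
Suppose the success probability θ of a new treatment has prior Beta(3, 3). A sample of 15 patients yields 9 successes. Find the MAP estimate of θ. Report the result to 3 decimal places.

Prior: Beta(3, 3).
Data: 9 successes in 15 trials. The binomial likelihood contributes θ^9(1−θ)^6, so the posterior is Beta(3+9, 3+6) = Beta(12, 9).
For Beta(a, b) with a, b > 1 the mode is (a−1)/(a+b−2) = 11/19 ≈ 0.579.

θ̂_MAP = 0.579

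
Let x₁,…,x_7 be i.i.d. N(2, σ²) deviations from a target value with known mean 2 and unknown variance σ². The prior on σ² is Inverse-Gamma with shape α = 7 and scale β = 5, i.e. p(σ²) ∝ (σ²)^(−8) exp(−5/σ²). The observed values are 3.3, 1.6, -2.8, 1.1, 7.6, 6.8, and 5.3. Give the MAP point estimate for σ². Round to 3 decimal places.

σ̂²_MAP = 4.391

Sum of squared deviations about the known mean: SS = (3.3−2)² + (1.6−2)² + (-2.8−2)² + (1.1−2)² + (7.6−2)² + (6.8−2)² + (5.3−2)² = 90.99.
The Normal likelihood contributes (σ²)^(−n/2) exp(−SS/(2σ²)), so the posterior is Inverse-Gamma(α + n/2, β + SS/2) = Inverse-Gamma(10.5, 50.495).
The mode of Inverse-Gamma(a, b) is b/(a+1) = 50.495/11.5 ≈ 4.391.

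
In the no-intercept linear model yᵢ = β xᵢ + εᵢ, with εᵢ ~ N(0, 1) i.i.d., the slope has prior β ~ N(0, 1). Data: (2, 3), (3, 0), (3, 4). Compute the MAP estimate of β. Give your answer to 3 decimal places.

β̂_MAP = 0.783

log p(β | y) = −Σ(yᵢ − βxᵢ)²/(2·1) − β²/(2·1) + const.
Setting the derivative to zero: Σxᵢ(yᵢ − βxᵢ)/1 − β/1 = 0, so β = Σxᵢyᵢ / (Σxᵢ² + σ²/τ²).
Σxᵢyᵢ = 2·3 + 3·0 + 3·4 = 18; Σxᵢ² = 22; σ²/τ² = 1.
β̂_MAP = 18 / (22 + 1) = 18/23 ≈ 0.783.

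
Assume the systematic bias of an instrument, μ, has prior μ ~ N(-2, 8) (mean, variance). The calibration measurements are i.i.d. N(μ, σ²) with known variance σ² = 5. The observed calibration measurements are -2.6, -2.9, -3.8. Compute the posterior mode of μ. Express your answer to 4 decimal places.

μ̂_MAP = -2.9103

n = 3; x̄ = ((-2.6) + (-2.9) + (-3.8))/3 = -9.3/3 = -3.1.
For a Normal prior and Normal likelihood with known variance, the posterior is Normal; its mode equals its mean, the precision-weighted average.
Prior precision 1/σ₀² = 1/8 = 0.125; data precision n/σ² = 3/5 = 0.6.
μ̂ = (0.125·(-2) + 0.6·(-3.1)) / (0.125 + 0.6) = (-2.11)/0.725 = -422/145 ≈ -2.9103.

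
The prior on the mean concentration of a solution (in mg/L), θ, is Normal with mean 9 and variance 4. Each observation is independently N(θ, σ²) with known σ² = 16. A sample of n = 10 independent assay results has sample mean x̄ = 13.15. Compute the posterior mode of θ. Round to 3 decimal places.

θ̂_MAP = 11.964

n = 10, x̄ = 13.15.
For a Normal prior and Normal likelihood with known variance, the posterior is Normal; its mode equals its mean, the precision-weighted average.
Prior precision 1/σ₀² = 1/4 = 0.25; data precision n/σ² = 10/16 = 0.625.
θ̂ = (0.25·9 + 0.625·13.15) / (0.25 + 0.625) = 10.46875/0.875 = 335/28 ≈ 11.964.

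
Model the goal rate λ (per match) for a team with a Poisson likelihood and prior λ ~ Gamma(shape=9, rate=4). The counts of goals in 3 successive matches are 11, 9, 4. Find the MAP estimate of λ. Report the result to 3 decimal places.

Σxᵢ = 11+9+4 = 24, with n = 3.
Posterior ∝ λ^8e^(−4λ) · λ^24e^(−3λ) = λ^32e^(−7λ), i.e. Gamma(shape=33, rate=7).
The mode of a Gamma(a, b) with a ≥ 1 (shape–rate) is (a−1)/b = 32/7 ≈ 4.571.

λ̂_MAP = 4.571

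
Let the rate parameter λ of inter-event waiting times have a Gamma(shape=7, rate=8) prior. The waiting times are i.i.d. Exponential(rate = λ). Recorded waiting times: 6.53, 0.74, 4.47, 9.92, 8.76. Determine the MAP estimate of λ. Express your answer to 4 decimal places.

λ̂_MAP = 0.2863

The Exponential(rate=λ) likelihood is ∝ λ^n e^(−λΣtᵢ). Here n = 5 and Σtᵢ = 6.53 + 0.74 + 4.47 + 9.92 + 8.76 = 30.42.
Posterior ∝ λ^6e^(−8λ) · λ^5e^(−30.42λ) = λ^11e^(−38.42λ), i.e. Gamma(12, 38.42).
Mode = (a−1)/b = 11/38.42 ≈ 0.2863.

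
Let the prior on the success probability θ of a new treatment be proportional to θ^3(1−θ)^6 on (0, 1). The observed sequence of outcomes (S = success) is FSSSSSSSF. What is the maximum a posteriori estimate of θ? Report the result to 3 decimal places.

The prior density ∝ θ^3(1−θ)^6 is the kernel of Beta(4, 7).
Data: 7 successes in 9 trials (from the sequence). The binomial likelihood contributes θ^7(1−θ)^2, so the posterior is Beta(4+7, 7+2) = Beta(11, 9).
For Beta(a, b) with a, b > 1 the mode is (a−1)/(a+b−2) = 10/18 ≈ 0.556.

θ̂_MAP = 0.556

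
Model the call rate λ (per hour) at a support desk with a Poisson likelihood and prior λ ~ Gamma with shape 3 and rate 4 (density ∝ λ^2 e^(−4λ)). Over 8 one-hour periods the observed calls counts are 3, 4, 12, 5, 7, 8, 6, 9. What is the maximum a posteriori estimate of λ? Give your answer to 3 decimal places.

Σxᵢ = 3+4+12+5+7+8+6+9 = 54, with n = 8.
Posterior ∝ λ^2e^(−4λ) · λ^54e^(−8λ) = λ^56e^(−12λ), i.e. Gamma(shape=57, rate=12).
The mode of a Gamma(a, b) with a ≥ 1 (shape–rate) is (a−1)/b = 56/12 ≈ 4.667.

λ̂_MAP = 4.667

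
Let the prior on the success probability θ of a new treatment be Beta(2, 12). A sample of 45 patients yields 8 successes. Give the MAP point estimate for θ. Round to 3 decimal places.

θ̂_MAP = 0.158

Prior: Beta(2, 12).
Data: 8 successes in 45 trials. The binomial likelihood contributes θ^8(1−θ)^37, so the posterior is Beta(2+8, 12+37) = Beta(10, 49).
For Beta(a, b) with a, b > 1 the mode is (a−1)/(a+b−2) = 9/57 ≈ 0.158.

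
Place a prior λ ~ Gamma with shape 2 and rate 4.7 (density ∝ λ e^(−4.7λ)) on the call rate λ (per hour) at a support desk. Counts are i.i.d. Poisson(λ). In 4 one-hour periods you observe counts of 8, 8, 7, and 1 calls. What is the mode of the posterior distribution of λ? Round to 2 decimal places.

λ̂_MAP = 2.87

Σxᵢ = 8+8+7+1 = 24, with n = 4.
Posterior ∝ λe^(−4.7λ) · λ^24e^(−4λ) = λ^25e^(−8.7λ), i.e. Gamma(shape=26, rate=8.7).
The mode of a Gamma(a, b) with a ≥ 1 (shape–rate) is (a−1)/b = 25/8.7 ≈ 2.87.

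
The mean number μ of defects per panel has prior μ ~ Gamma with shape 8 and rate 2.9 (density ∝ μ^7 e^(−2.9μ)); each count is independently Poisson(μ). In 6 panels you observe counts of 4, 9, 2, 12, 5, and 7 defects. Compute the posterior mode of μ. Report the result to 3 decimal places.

μ̂_MAP = 5.169

Σxᵢ = 4+9+2+12+5+7 = 39, with n = 6.
Posterior ∝ μ^7e^(−2.9μ) · μ^39e^(−6μ) = μ^46e^(−8.9μ), i.e. Gamma(shape=47, rate=8.9).
The mode of a Gamma(a, b) with a ≥ 1 (shape–rate) is (a−1)/b = 46/8.9 ≈ 5.169.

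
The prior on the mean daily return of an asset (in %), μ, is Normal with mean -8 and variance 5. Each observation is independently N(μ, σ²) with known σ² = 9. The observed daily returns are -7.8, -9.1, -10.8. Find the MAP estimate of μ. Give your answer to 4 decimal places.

n = 3; x̄ = ((-7.8) + (-9.1) + (-10.8))/3 = -27.7/3 = -277/30 ≈ -9.2333.
For a Normal prior and Normal likelihood with known variance, the posterior is Normal; its mode equals its mean, the precision-weighted average.
Prior precision 1/σ₀² = 1/5 = 0.2; data precision n/σ² = 3/9 = 1/3.
μ̂ = (0.2·(-8) + (1/3)·(-277/30)) / (0.2 + 1/3) = (-421/90)/(8/15) = -421/48 ≈ -8.7708.

μ̂_MAP = -8.7708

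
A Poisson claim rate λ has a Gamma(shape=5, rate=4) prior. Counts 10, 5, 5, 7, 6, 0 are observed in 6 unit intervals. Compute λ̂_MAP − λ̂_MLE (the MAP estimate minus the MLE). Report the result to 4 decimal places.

MAP − MLE = -1.8000

Σxᵢ = 33. Posterior is Gamma(38, 10); MAP = (38−1)/10 = 37/10 ≈ 3.70000.
MLE = x̄ = 33/6 ≈ 5.50000.
Difference = 37/10 − 33/6 = -9/5 ≈ -1.8000.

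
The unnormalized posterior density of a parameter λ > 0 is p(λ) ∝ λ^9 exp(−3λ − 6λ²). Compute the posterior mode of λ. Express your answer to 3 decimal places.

λ̂_MAP = 0.750

ℓ'(λ) = 9/λ − 3 − 12λ. Setting this to zero and multiplying by λ: 12λ² + 3λ − 9 = 0.
λ = (−3 + √(3² + 4·12·9)) / (2·12) = (−3 + √441) / 24 = (−3 + 21)/24 = 3/4.
ℓ''(λ) = −9/λ² − 12 < 0, confirming a maximum.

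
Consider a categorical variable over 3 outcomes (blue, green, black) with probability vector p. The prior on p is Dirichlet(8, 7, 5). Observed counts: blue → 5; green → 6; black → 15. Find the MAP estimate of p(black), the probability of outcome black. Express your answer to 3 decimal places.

The posterior is Dirichlet(αᵢ + nᵢ) = Dirichlet(13, 13, 20).
For a Dirichlet(a₁,…,a_K) with all aᵢ > 1, the mode has j-th component (aⱼ − 1)/(Σaᵢ − K).
Here Σaᵢ = 46 and K = 3, so p(black) = (20 − 1)/(46 − 3) = 19/43 ≈ 0.442.

MAP estimate of p(black) = 0.442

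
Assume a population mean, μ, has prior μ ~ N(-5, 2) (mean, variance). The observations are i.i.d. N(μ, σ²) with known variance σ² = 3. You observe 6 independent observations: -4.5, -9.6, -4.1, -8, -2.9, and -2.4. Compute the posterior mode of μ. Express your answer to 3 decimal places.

μ̂_MAP = -5.200

n = 6; x̄ = ((-4.5) + (-9.6) + (-4.1) + (-8) + (-2.9) + (-2.4))/6 = -31.5/6 = -5.25.
For a Normal prior and Normal likelihood with known variance, the posterior is Normal; its mode equals its mean, the precision-weighted average.
Prior precision 1/σ₀² = 1/2 = 0.5; data precision n/σ² = 6/3 = 2.
μ̂ = (0.5·(-5) + 2·(-5.25)) / (0.5 + 2) = (-13)/2.5 = -5.200.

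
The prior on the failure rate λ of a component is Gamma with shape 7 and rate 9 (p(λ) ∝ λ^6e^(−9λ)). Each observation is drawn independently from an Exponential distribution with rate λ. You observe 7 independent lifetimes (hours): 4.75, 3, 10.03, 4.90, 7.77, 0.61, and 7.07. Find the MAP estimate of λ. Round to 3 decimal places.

The Exponential(rate=λ) likelihood is ∝ λ^n e^(−λΣtᵢ). Here n = 7 and Σtᵢ = 4.75 + 3 + 10.03 + 4.90 + 7.77 + 0.61 + 7.07 = 38.13.
Posterior ∝ λ^6e^(−9λ) · λ^7e^(−38.13λ) = λ^13e^(−47.13λ), i.e. Gamma(14, 47.13).
Mode = (a−1)/b = 13/47.13 ≈ 0.276.

λ̂_MAP = 0.276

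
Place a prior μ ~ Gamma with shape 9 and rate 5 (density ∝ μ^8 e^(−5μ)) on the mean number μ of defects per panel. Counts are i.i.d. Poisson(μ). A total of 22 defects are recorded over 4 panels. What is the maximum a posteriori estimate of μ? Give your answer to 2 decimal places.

μ̂_MAP = 3.33

Σxᵢ = 22, n = 4.
Posterior ∝ μ^8e^(−5μ) · μ^22e^(−4μ) = μ^30e^(−9μ), i.e. Gamma(shape=31, rate=9).
The mode of a Gamma(a, b) with a ≥ 1 (shape–rate) is (a−1)/b = 30/9 ≈ 3.33.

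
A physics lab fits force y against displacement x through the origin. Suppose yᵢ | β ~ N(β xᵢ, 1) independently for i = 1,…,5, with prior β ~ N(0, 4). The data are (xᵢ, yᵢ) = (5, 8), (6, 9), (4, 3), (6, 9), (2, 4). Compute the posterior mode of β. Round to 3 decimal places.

log p(β | y) = −Σ(yᵢ − βxᵢ)²/(2·1) − β²/(2·4) + const.
Setting the derivative to zero: Σxᵢ(yᵢ − βxᵢ)/1 − β/4 = 0, so β = Σxᵢyᵢ / (Σxᵢ² + σ²/τ²).
Σxᵢyᵢ = 5·8 + 6·9 + 4·3 + 6·9 + 2·4 = 168; Σxᵢ² = 117; σ²/τ² = 0.25.
β̂_MAP = 168 / (117 + 0.25) = 168/117.25 ≈ 1.433.

β̂_MAP = 1.433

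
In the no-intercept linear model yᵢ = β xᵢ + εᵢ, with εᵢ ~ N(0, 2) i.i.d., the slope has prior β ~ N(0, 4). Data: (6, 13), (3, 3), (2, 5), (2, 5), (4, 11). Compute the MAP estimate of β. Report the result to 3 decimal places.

β̂_MAP = 2.173

log p(β | y) = −Σ(yᵢ − βxᵢ)²/(2·2) − β²/(2·4) + const.
Setting the derivative to zero: Σxᵢ(yᵢ − βxᵢ)/2 − β/4 = 0, so β = Σxᵢyᵢ / (Σxᵢ² + σ²/τ²).
Σxᵢyᵢ = 6·13 + 3·3 + 2·5 + 2·5 + 4·11 = 151; Σxᵢ² = 69; σ²/τ² = 0.5.
β̂_MAP = 151 / (69 + 0.5) = 151/69.5 ≈ 2.173.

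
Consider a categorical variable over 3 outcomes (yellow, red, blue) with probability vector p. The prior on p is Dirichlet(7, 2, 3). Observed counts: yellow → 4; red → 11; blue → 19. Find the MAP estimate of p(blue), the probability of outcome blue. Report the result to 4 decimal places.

The posterior is Dirichlet(αᵢ + nᵢ) = Dirichlet(11, 13, 22).
For a Dirichlet(a₁,…,a_K) with all aᵢ > 1, the mode has j-th component (aⱼ − 1)/(Σaᵢ − K).
Here Σaᵢ = 46 and K = 3, so p(blue) = (22 − 1)/(46 − 3) = 21/43 ≈ 0.4884.

MAP estimate of p(blue) = 0.4884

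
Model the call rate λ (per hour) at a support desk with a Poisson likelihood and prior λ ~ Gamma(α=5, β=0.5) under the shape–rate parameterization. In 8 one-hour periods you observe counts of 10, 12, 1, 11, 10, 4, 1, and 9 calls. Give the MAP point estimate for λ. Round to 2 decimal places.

Σxᵢ = 10+12+1+11+10+4+1+9 = 58, with n = 8.
Posterior ∝ λ^4e^(−0.5λ) · λ^58e^(−8λ) = λ^62e^(−8.5λ), i.e. Gamma(shape=63, rate=8.5).
The mode of a Gamma(a, b) with a ≥ 1 (shape–rate) is (a−1)/b = 62/8.5 ≈ 7.29.

λ̂_MAP = 7.29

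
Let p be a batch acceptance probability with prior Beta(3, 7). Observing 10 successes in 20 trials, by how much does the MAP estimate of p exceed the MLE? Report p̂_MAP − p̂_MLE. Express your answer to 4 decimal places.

Posterior is Beta(13, 17); MAP = (13−1)/(30−2) = 12/28 ≈ 0.42857.
MLE ignores the prior: p̂_MLE = k/n = 10/20 ≈ 0.50000.
Difference = 12/28 − 10/20 = -1/14 ≈ -0.0714.

MAP − MLE = -0.0714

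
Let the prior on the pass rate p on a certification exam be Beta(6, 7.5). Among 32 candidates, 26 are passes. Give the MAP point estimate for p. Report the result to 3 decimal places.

Prior: Beta(6, 7.5).
Data: 26 successes in 32 trials. The binomial likelihood contributes p^26(1−p)^6, so the posterior is Beta(6+26, 7.5+6) = Beta(32, 13.5).
For Beta(a, b) with a, b > 1 the mode is (a−1)/(a+b−2) = 31/43.5 ≈ 0.713.

p̂_MAP = 0.713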